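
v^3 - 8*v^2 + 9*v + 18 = (v - 6)*(v - 3)*(v + 1)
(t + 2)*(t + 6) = t^2 + 8*t + 12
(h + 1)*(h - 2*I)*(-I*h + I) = -I*h^3 - 2*h^2 + I*h + 2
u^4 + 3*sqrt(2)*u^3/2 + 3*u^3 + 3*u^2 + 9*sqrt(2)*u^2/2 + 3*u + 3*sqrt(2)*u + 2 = (u + 1)*(u + 2)*(u + sqrt(2)/2)*(u + sqrt(2))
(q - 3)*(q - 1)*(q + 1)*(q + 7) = q^4 + 4*q^3 - 22*q^2 - 4*q + 21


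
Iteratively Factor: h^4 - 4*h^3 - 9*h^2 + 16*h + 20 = (h + 2)*(h^3 - 6*h^2 + 3*h + 10) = (h - 5)*(h + 2)*(h^2 - h - 2) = (h - 5)*(h + 1)*(h + 2)*(h - 2)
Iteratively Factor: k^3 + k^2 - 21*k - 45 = (k + 3)*(k^2 - 2*k - 15) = (k - 5)*(k + 3)*(k + 3)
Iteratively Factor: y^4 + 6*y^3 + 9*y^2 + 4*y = (y + 1)*(y^3 + 5*y^2 + 4*y) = (y + 1)^2*(y^2 + 4*y) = y*(y + 1)^2*(y + 4)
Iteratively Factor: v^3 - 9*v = (v + 3)*(v^2 - 3*v) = (v - 3)*(v + 3)*(v)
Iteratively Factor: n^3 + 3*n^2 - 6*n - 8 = (n + 4)*(n^2 - n - 2) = (n - 2)*(n + 4)*(n + 1)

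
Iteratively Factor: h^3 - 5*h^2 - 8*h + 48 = (h - 4)*(h^2 - h - 12) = (h - 4)^2*(h + 3)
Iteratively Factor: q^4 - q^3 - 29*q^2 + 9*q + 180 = (q - 5)*(q^3 + 4*q^2 - 9*q - 36) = (q - 5)*(q - 3)*(q^2 + 7*q + 12) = (q - 5)*(q - 3)*(q + 4)*(q + 3)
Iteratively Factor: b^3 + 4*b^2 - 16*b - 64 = (b - 4)*(b^2 + 8*b + 16) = (b - 4)*(b + 4)*(b + 4)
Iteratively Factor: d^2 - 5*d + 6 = (d - 3)*(d - 2)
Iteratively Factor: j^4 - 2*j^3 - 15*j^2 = (j)*(j^3 - 2*j^2 - 15*j) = j*(j - 5)*(j^2 + 3*j) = j^2*(j - 5)*(j + 3)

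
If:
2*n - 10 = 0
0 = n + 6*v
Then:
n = 5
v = -5/6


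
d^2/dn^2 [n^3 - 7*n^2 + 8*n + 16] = 6*n - 14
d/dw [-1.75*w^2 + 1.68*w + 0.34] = 1.68 - 3.5*w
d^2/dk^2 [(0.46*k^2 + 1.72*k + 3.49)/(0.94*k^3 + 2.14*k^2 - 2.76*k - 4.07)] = (0.812912000000001*k^6 + 9.11875199999999*k^5 + 64.925424*k^4 + 167.078344*k^3 + 144.573648*k^2 + 46.317372*k + 90.562752)/(0.830584*k^9 + 5.672712*k^8 + 5.598264*k^7 - 34.300508*k^6 - 65.560728*k^5 + 56.343324*k^4 + 169.92273*k^3 + 13.335762*k^2 - 137.157372*k - 67.419143)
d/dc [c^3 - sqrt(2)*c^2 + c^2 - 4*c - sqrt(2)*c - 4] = 3*c^2 - 2*sqrt(2)*c + 2*c - 4 - sqrt(2)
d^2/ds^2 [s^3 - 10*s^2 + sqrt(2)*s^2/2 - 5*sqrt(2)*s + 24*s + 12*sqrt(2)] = 6*s - 20 + sqrt(2)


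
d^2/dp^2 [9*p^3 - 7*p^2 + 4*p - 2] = 54*p - 14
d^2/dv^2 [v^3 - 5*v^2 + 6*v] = 6*v - 10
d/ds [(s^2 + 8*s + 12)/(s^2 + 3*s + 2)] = -5/(s^2 + 2*s + 1)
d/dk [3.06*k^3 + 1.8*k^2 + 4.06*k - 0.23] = 9.18*k^2 + 3.6*k + 4.06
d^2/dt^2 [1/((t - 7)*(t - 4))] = 2*((t - 7)^2 + (t - 7)*(t - 4) + (t - 4)^2)/((t - 7)^3*(t - 4)^3)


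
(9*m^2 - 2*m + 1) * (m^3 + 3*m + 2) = 9*m^5 - 2*m^4 + 28*m^3 + 12*m^2 - m + 2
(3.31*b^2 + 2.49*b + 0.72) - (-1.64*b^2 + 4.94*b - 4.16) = 4.95*b^2 - 2.45*b + 4.88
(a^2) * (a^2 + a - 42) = a^4 + a^3 - 42*a^2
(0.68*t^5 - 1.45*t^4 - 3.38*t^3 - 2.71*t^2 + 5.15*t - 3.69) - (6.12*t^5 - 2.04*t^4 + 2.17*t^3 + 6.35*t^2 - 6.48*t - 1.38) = -5.44*t^5 + 0.59*t^4 - 5.55*t^3 - 9.06*t^2 + 11.63*t - 2.31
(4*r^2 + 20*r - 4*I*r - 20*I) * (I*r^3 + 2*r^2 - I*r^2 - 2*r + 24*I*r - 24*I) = 4*I*r^5 + 12*r^4 + 16*I*r^4 + 48*r^3 + 68*I*r^3 + 36*r^2 + 352*I*r^2 + 384*r - 440*I*r - 480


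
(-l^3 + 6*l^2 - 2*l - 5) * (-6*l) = 6*l^4 - 36*l^3 + 12*l^2 + 30*l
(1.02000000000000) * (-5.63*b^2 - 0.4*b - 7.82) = -5.7426*b^2 - 0.408*b - 7.9764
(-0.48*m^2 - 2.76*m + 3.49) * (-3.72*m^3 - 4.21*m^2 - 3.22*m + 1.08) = 1.7856*m^5 + 12.288*m^4 + 0.182399999999998*m^3 - 6.3241*m^2 - 14.2186*m + 3.7692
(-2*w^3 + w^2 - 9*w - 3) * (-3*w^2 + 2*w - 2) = 6*w^5 - 7*w^4 + 33*w^3 - 11*w^2 + 12*w + 6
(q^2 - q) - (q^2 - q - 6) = 6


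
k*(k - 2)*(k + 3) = k^3 + k^2 - 6*k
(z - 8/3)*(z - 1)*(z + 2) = z^3 - 5*z^2/3 - 14*z/3 + 16/3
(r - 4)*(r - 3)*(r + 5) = r^3 - 2*r^2 - 23*r + 60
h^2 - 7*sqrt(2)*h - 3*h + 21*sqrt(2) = (h - 3)*(h - 7*sqrt(2))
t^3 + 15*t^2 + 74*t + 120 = (t + 4)*(t + 5)*(t + 6)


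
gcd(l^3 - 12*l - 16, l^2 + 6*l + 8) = l + 2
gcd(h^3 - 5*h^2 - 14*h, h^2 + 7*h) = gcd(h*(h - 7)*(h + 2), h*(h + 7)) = h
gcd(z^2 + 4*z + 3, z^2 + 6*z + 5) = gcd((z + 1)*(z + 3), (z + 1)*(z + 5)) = z + 1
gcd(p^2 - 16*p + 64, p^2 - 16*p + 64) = p^2 - 16*p + 64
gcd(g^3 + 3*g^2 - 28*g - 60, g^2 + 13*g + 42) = g + 6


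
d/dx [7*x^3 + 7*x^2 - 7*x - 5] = 21*x^2 + 14*x - 7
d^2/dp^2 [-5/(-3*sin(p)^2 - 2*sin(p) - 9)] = 10*(-18*sin(p)^4 - 9*sin(p)^3 + 79*sin(p)^2 + 27*sin(p) - 23)/(3*sin(p)^2 + 2*sin(p) + 9)^3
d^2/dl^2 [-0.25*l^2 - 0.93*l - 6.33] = -0.500000000000000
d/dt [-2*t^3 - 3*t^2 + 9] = 6*t*(-t - 1)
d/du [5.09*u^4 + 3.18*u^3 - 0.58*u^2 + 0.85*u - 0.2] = 20.36*u^3 + 9.54*u^2 - 1.16*u + 0.85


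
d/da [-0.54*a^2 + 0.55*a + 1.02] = 0.55 - 1.08*a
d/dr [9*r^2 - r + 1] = 18*r - 1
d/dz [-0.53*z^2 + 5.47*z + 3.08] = 5.47 - 1.06*z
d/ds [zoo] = 0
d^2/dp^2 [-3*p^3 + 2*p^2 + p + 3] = 4 - 18*p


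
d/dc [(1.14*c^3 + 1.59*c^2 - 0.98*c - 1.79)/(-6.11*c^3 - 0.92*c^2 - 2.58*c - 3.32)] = (8.6661*c^4 - 17.858*c^3 - 49.1689*c^2 - 13.8512*c - 1.3646)/(37.3321*c^6 + 11.2424*c^5 + 32.374*c^4 + 45.3176*c^3 + 12.7652*c^2 + 17.1312*c + 11.0224)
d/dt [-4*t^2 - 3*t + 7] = -8*t - 3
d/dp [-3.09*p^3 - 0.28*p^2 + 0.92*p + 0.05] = -9.27*p^2 - 0.56*p + 0.92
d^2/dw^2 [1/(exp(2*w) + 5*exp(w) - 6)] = (2*(2*exp(w) + 5)^2*exp(w) - (4*exp(w) + 5)*(exp(2*w) + 5*exp(w) - 6))*exp(w)/(exp(2*w) + 5*exp(w) - 6)^3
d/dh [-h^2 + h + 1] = 1 - 2*h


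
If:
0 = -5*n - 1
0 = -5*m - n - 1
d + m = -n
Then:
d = 9/25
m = -4/25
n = -1/5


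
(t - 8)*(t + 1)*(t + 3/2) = t^3 - 11*t^2/2 - 37*t/2 - 12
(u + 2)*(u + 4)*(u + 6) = u^3 + 12*u^2 + 44*u + 48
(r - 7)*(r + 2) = r^2 - 5*r - 14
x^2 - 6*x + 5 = (x - 5)*(x - 1)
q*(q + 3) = q^2 + 3*q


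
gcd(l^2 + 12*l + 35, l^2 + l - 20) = l + 5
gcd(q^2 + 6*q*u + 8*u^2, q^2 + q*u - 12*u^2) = q + 4*u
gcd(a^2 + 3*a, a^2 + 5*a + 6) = a + 3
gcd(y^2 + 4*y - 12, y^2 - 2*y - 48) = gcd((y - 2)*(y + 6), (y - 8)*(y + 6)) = y + 6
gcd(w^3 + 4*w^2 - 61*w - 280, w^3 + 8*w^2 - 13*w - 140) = w^2 + 12*w + 35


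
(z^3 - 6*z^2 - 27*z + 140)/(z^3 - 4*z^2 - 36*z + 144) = (z^2 - 2*z - 35)/(z^2 - 36)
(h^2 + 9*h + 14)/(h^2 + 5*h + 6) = (h + 7)/(h + 3)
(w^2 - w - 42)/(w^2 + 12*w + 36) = (w - 7)/(w + 6)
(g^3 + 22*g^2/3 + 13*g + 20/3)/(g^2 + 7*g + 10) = (3*g^2 + 7*g + 4)/(3*(g + 2))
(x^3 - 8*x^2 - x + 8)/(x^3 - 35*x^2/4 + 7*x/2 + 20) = 4*(x^2 - 1)/(4*x^2 - 3*x - 10)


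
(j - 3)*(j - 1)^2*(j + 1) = j^4 - 4*j^3 + 2*j^2 + 4*j - 3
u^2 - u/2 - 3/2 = (u - 3/2)*(u + 1)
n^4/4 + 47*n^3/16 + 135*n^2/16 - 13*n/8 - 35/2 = (n/4 + 1)*(n - 5/4)*(n + 2)*(n + 7)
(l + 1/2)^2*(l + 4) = l^3 + 5*l^2 + 17*l/4 + 1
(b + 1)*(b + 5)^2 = b^3 + 11*b^2 + 35*b + 25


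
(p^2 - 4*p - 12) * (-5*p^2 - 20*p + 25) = -5*p^4 + 165*p^2 + 140*p - 300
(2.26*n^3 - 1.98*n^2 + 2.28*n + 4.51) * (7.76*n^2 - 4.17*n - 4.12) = 17.5376*n^5 - 24.789*n^4 + 16.6382*n^3 + 33.6476*n^2 - 28.2003*n - 18.5812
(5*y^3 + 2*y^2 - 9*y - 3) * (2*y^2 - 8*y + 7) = 10*y^5 - 36*y^4 + y^3 + 80*y^2 - 39*y - 21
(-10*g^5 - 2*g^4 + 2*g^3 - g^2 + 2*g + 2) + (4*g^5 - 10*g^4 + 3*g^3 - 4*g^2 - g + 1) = -6*g^5 - 12*g^4 + 5*g^3 - 5*g^2 + g + 3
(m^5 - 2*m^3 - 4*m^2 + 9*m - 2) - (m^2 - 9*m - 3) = m^5 - 2*m^3 - 5*m^2 + 18*m + 1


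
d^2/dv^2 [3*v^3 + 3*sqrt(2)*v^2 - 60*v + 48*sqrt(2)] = 18*v + 6*sqrt(2)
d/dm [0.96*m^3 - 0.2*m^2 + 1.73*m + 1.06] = 2.88*m^2 - 0.4*m + 1.73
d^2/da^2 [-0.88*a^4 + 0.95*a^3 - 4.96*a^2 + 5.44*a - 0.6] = -10.56*a^2 + 5.7*a - 9.92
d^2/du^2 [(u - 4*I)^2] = 2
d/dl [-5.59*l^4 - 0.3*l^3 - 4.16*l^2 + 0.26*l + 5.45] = -22.36*l^3 - 0.9*l^2 - 8.32*l + 0.26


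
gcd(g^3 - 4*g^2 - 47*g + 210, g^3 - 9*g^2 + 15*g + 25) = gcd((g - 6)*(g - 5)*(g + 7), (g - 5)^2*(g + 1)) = g - 5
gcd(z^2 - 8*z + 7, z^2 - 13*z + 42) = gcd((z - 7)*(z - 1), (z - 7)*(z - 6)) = z - 7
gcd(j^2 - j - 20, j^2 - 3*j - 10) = j - 5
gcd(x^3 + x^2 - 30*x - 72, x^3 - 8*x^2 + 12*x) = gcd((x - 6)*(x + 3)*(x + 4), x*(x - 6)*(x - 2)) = x - 6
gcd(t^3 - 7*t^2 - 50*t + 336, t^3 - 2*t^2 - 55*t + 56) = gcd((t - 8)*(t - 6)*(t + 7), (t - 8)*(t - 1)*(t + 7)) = t^2 - t - 56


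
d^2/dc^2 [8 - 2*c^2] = -4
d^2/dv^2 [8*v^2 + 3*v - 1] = 16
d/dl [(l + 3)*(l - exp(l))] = l + (1 - exp(l))*(l + 3) - exp(l)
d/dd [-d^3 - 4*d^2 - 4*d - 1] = -3*d^2 - 8*d - 4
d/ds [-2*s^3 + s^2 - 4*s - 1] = -6*s^2 + 2*s - 4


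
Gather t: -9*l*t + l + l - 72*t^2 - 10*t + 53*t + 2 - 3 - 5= 2*l - 72*t^2 + t*(43 - 9*l) - 6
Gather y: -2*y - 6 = -2*y - 6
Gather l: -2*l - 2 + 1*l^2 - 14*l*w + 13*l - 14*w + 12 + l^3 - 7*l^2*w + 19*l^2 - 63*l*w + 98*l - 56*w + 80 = l^3 + l^2*(20 - 7*w) + l*(109 - 77*w) - 70*w + 90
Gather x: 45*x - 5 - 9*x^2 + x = -9*x^2 + 46*x - 5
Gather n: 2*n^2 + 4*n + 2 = 2*n^2 + 4*n + 2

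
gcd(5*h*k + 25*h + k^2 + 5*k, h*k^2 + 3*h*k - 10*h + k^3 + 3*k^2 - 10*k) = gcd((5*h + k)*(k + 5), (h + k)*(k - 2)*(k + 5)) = k + 5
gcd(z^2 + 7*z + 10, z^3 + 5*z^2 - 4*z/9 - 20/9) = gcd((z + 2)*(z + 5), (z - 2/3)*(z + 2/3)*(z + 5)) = z + 5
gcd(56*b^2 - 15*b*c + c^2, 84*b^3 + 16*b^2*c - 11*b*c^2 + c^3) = 7*b - c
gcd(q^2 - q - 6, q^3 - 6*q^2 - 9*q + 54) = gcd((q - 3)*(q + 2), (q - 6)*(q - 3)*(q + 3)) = q - 3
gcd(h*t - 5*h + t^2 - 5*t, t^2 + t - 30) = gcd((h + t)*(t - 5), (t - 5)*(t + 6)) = t - 5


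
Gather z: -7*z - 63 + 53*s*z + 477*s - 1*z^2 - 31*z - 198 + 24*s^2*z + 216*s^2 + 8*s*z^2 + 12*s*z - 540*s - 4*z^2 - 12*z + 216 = 216*s^2 - 63*s + z^2*(8*s - 5) + z*(24*s^2 + 65*s - 50) - 45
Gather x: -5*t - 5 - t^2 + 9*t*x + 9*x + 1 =-t^2 - 5*t + x*(9*t + 9) - 4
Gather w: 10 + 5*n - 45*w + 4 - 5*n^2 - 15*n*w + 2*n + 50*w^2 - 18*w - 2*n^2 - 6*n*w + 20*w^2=-7*n^2 + 7*n + 70*w^2 + w*(-21*n - 63) + 14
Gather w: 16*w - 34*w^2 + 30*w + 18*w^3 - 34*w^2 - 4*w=18*w^3 - 68*w^2 + 42*w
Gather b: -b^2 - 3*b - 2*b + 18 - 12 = -b^2 - 5*b + 6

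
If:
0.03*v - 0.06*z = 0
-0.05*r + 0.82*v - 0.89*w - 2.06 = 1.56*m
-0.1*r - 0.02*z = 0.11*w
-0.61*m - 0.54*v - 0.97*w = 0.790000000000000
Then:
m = 2.4927030930916*z - 1.3334163470638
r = 2.74907605717986*z - 0.0265179060616626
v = 2.0*z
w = 0.0241071873287842 - 2.68097823379987*z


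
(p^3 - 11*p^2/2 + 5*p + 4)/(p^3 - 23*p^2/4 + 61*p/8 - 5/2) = 4*(2*p^2 - 3*p - 2)/(8*p^2 - 14*p + 5)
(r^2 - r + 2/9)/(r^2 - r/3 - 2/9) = (3*r - 1)/(3*r + 1)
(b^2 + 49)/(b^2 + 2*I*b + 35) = (b - 7*I)/(b - 5*I)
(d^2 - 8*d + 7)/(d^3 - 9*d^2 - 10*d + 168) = (d - 1)/(d^2 - 2*d - 24)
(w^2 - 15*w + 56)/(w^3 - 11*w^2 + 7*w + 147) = (w - 8)/(w^2 - 4*w - 21)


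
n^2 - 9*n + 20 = (n - 5)*(n - 4)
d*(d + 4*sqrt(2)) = d^2 + 4*sqrt(2)*d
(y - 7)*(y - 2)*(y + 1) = y^3 - 8*y^2 + 5*y + 14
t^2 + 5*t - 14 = (t - 2)*(t + 7)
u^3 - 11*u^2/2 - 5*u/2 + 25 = (u - 5)*(u - 5/2)*(u + 2)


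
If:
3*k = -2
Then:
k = -2/3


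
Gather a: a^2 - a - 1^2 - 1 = a^2 - a - 2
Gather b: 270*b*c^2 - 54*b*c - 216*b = b*(270*c^2 - 54*c - 216)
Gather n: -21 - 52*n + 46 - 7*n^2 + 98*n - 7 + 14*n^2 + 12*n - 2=7*n^2 + 58*n + 16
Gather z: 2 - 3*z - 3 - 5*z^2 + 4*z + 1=-5*z^2 + z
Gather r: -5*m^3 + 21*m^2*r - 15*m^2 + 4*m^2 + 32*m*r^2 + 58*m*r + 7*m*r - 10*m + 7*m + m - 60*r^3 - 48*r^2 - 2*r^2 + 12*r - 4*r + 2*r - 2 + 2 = -5*m^3 - 11*m^2 - 2*m - 60*r^3 + r^2*(32*m - 50) + r*(21*m^2 + 65*m + 10)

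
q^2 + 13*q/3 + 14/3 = (q + 2)*(q + 7/3)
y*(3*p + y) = 3*p*y + y^2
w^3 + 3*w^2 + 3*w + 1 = (w + 1)^3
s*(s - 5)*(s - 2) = s^3 - 7*s^2 + 10*s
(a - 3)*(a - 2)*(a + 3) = a^3 - 2*a^2 - 9*a + 18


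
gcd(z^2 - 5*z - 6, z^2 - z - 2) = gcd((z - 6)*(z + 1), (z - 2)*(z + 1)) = z + 1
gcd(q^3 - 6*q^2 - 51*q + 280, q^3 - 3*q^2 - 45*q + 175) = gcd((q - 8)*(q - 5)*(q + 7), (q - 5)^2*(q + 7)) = q^2 + 2*q - 35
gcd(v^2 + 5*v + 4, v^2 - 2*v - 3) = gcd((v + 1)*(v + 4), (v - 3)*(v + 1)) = v + 1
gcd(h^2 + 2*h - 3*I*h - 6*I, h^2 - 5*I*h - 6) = h - 3*I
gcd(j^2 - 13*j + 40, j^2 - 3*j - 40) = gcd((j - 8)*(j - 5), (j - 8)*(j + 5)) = j - 8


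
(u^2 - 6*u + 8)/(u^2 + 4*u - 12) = (u - 4)/(u + 6)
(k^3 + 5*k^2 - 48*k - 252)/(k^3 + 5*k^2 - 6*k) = (k^2 - k - 42)/(k*(k - 1))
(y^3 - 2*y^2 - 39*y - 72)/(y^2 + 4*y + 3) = (y^2 - 5*y - 24)/(y + 1)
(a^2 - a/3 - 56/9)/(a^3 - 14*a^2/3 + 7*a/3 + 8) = (a + 7/3)/(a^2 - 2*a - 3)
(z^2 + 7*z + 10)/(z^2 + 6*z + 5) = (z + 2)/(z + 1)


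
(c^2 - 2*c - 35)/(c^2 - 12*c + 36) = (c^2 - 2*c - 35)/(c^2 - 12*c + 36)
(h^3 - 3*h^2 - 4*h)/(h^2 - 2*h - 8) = h*(h + 1)/(h + 2)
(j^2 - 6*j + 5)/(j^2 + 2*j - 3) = (j - 5)/(j + 3)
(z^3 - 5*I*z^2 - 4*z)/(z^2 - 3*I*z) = (z^2 - 5*I*z - 4)/(z - 3*I)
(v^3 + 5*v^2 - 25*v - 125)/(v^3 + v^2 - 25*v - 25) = (v + 5)/(v + 1)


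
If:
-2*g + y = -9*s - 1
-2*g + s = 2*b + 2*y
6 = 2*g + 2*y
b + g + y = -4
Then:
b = -7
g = -68/3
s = -8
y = 77/3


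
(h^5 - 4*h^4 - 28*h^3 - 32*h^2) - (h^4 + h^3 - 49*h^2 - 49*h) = h^5 - 5*h^4 - 29*h^3 + 17*h^2 + 49*h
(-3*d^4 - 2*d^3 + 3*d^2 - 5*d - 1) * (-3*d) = 9*d^5 + 6*d^4 - 9*d^3 + 15*d^2 + 3*d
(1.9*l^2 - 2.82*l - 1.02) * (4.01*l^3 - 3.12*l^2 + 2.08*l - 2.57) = 7.619*l^5 - 17.2362*l^4 + 8.6602*l^3 - 7.5662*l^2 + 5.1258*l + 2.6214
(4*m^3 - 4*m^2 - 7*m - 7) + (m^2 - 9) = 4*m^3 - 3*m^2 - 7*m - 16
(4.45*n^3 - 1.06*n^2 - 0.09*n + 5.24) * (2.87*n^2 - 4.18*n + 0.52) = 12.7715*n^5 - 21.6432*n^4 + 6.4865*n^3 + 14.8638*n^2 - 21.95*n + 2.7248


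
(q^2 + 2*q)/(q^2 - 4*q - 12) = q/(q - 6)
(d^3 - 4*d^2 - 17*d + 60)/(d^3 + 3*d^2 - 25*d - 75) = (d^2 + d - 12)/(d^2 + 8*d + 15)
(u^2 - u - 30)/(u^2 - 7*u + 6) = (u + 5)/(u - 1)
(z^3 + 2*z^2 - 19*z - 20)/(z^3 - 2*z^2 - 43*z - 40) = (z - 4)/(z - 8)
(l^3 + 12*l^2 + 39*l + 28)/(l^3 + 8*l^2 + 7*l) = (l + 4)/l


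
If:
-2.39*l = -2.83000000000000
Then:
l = 1.18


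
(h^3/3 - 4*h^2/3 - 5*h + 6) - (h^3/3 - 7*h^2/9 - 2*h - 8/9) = -5*h^2/9 - 3*h + 62/9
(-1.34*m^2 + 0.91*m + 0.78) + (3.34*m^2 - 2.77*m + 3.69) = 2.0*m^2 - 1.86*m + 4.47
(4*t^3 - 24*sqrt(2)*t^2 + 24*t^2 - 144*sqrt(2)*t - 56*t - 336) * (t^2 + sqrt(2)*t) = 4*t^5 - 20*sqrt(2)*t^4 + 24*t^4 - 120*sqrt(2)*t^3 - 104*t^3 - 624*t^2 - 56*sqrt(2)*t^2 - 336*sqrt(2)*t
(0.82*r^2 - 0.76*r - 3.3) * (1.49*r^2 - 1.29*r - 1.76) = 1.2218*r^4 - 2.1902*r^3 - 5.3798*r^2 + 5.5946*r + 5.808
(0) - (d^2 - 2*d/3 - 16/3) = -d^2 + 2*d/3 + 16/3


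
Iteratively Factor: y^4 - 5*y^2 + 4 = (y + 2)*(y^3 - 2*y^2 - y + 2) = (y - 1)*(y + 2)*(y^2 - y - 2) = (y - 1)*(y + 1)*(y + 2)*(y - 2)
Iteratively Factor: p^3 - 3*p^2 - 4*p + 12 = (p - 2)*(p^2 - p - 6) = (p - 2)*(p + 2)*(p - 3)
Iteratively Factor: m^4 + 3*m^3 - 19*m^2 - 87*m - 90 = (m + 3)*(m^3 - 19*m - 30) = (m + 3)^2*(m^2 - 3*m - 10) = (m + 2)*(m + 3)^2*(m - 5)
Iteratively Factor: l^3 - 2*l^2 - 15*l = (l - 5)*(l^2 + 3*l) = (l - 5)*(l + 3)*(l)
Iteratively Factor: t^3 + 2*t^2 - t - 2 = (t - 1)*(t^2 + 3*t + 2) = (t - 1)*(t + 2)*(t + 1)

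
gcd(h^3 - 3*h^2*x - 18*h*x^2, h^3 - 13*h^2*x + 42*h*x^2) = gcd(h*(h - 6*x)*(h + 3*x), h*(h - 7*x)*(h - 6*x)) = -h^2 + 6*h*x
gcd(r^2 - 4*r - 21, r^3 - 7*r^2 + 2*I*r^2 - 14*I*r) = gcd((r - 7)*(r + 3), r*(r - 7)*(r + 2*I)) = r - 7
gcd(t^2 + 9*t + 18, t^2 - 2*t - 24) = 1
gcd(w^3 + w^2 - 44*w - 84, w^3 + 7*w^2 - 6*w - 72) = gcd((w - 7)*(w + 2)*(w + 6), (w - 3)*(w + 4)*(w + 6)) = w + 6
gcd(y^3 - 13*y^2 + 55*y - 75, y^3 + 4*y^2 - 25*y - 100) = y - 5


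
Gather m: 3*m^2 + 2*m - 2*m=3*m^2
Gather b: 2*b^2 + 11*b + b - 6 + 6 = 2*b^2 + 12*b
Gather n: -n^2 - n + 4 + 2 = -n^2 - n + 6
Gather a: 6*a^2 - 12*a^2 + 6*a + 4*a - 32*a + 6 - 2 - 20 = -6*a^2 - 22*a - 16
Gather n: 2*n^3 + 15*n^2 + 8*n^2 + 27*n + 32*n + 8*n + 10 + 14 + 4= 2*n^3 + 23*n^2 + 67*n + 28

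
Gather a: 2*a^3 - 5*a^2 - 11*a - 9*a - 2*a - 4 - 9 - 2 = 2*a^3 - 5*a^2 - 22*a - 15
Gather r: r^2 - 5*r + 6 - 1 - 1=r^2 - 5*r + 4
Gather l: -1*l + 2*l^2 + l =2*l^2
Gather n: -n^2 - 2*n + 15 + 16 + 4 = -n^2 - 2*n + 35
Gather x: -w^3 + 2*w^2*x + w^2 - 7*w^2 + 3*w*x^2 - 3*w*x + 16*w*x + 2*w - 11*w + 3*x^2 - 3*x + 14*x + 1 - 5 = -w^3 - 6*w^2 - 9*w + x^2*(3*w + 3) + x*(2*w^2 + 13*w + 11) - 4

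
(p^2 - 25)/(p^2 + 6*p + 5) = (p - 5)/(p + 1)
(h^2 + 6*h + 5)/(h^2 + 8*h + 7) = (h + 5)/(h + 7)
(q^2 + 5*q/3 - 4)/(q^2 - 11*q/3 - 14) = (-3*q^2 - 5*q + 12)/(-3*q^2 + 11*q + 42)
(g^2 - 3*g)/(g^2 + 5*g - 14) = g*(g - 3)/(g^2 + 5*g - 14)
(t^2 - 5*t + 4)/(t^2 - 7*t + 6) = (t - 4)/(t - 6)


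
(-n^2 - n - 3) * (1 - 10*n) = 10*n^3 + 9*n^2 + 29*n - 3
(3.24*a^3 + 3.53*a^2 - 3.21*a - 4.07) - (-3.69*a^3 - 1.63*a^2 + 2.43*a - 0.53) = 6.93*a^3 + 5.16*a^2 - 5.64*a - 3.54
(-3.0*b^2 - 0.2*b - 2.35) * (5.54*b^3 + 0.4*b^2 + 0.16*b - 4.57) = -16.62*b^5 - 2.308*b^4 - 13.579*b^3 + 12.738*b^2 + 0.538*b + 10.7395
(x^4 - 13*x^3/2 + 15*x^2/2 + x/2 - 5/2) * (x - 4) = x^5 - 21*x^4/2 + 67*x^3/2 - 59*x^2/2 - 9*x/2 + 10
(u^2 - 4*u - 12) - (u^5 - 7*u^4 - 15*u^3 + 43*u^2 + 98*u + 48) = -u^5 + 7*u^4 + 15*u^3 - 42*u^2 - 102*u - 60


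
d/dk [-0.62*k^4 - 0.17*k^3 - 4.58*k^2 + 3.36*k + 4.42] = -2.48*k^3 - 0.51*k^2 - 9.16*k + 3.36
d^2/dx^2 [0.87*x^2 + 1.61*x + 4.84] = 1.74000000000000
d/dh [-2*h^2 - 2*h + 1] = -4*h - 2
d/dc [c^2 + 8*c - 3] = 2*c + 8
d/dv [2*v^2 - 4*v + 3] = 4*v - 4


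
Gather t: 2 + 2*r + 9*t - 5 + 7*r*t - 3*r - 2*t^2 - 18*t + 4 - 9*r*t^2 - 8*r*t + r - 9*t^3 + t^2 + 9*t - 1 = -r*t - 9*t^3 + t^2*(-9*r - 1)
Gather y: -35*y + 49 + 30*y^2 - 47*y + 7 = 30*y^2 - 82*y + 56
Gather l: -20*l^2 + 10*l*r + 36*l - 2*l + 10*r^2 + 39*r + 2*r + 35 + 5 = -20*l^2 + l*(10*r + 34) + 10*r^2 + 41*r + 40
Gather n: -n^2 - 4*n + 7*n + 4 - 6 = -n^2 + 3*n - 2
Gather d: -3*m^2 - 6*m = -3*m^2 - 6*m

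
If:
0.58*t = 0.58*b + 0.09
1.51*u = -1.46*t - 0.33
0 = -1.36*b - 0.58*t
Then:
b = -0.05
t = 0.11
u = -0.32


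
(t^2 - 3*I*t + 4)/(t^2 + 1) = (t - 4*I)/(t - I)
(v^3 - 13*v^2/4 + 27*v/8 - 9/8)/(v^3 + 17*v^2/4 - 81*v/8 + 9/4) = (4*v^2 - 7*v + 3)/(4*v^2 + 23*v - 6)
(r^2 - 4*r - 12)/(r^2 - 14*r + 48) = (r + 2)/(r - 8)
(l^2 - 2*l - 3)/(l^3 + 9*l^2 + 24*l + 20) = (l^2 - 2*l - 3)/(l^3 + 9*l^2 + 24*l + 20)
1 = 1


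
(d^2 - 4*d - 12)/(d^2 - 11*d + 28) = (d^2 - 4*d - 12)/(d^2 - 11*d + 28)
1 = 1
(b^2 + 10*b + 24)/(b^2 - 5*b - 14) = (b^2 + 10*b + 24)/(b^2 - 5*b - 14)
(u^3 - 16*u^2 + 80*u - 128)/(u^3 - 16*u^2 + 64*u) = (u^2 - 8*u + 16)/(u*(u - 8))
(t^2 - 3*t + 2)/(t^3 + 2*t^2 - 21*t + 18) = (t - 2)/(t^2 + 3*t - 18)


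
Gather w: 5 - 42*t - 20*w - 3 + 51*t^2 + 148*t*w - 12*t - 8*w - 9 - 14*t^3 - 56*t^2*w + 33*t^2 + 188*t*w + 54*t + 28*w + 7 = -14*t^3 + 84*t^2 + w*(-56*t^2 + 336*t)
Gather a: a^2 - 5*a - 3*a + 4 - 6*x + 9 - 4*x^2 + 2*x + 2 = a^2 - 8*a - 4*x^2 - 4*x + 15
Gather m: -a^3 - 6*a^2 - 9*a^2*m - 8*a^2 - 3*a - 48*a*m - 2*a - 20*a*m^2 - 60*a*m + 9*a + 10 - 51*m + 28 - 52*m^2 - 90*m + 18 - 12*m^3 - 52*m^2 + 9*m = -a^3 - 14*a^2 + 4*a - 12*m^3 + m^2*(-20*a - 104) + m*(-9*a^2 - 108*a - 132) + 56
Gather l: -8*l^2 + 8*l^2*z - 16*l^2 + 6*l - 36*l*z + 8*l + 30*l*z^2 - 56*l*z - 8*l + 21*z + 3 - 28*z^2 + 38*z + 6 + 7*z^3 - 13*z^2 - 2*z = l^2*(8*z - 24) + l*(30*z^2 - 92*z + 6) + 7*z^3 - 41*z^2 + 57*z + 9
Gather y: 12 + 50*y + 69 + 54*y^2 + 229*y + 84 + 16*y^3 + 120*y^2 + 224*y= 16*y^3 + 174*y^2 + 503*y + 165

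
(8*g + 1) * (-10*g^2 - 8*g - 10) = -80*g^3 - 74*g^2 - 88*g - 10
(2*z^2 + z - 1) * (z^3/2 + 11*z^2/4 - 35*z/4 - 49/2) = z^5 + 6*z^4 - 61*z^3/4 - 121*z^2/2 - 63*z/4 + 49/2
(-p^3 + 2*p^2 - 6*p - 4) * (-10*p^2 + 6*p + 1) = 10*p^5 - 26*p^4 + 71*p^3 + 6*p^2 - 30*p - 4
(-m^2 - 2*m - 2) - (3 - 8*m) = -m^2 + 6*m - 5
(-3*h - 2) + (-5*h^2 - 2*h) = -5*h^2 - 5*h - 2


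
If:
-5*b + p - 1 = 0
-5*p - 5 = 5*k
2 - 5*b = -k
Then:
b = 0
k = -2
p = 1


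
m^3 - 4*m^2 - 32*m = m*(m - 8)*(m + 4)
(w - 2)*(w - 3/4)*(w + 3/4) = w^3 - 2*w^2 - 9*w/16 + 9/8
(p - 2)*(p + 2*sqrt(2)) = p^2 - 2*p + 2*sqrt(2)*p - 4*sqrt(2)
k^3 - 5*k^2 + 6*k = k*(k - 3)*(k - 2)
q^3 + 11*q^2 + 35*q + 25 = (q + 1)*(q + 5)^2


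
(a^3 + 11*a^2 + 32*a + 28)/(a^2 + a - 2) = (a^2 + 9*a + 14)/(a - 1)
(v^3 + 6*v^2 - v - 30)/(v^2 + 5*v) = v + 1 - 6/v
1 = 1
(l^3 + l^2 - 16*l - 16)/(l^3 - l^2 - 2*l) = (l^2 - 16)/(l*(l - 2))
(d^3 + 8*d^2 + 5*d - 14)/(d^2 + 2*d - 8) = (d^3 + 8*d^2 + 5*d - 14)/(d^2 + 2*d - 8)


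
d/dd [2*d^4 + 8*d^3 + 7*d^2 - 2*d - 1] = 8*d^3 + 24*d^2 + 14*d - 2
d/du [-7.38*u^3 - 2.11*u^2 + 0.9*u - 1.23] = -22.14*u^2 - 4.22*u + 0.9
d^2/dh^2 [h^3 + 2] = 6*h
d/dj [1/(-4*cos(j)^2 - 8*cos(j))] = -(sin(j)/cos(j)^2 + tan(j))/(2*(cos(j) + 2)^2)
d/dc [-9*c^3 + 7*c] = 7 - 27*c^2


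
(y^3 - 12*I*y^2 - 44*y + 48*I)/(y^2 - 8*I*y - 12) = y - 4*I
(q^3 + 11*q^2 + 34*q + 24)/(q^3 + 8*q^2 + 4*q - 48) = (q + 1)/(q - 2)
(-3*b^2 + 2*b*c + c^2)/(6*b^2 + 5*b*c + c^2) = (-b + c)/(2*b + c)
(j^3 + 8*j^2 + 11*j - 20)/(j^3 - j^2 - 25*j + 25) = (j + 4)/(j - 5)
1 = 1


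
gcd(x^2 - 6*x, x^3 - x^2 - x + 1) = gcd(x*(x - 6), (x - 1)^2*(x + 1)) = 1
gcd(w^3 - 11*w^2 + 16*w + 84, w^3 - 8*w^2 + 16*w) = 1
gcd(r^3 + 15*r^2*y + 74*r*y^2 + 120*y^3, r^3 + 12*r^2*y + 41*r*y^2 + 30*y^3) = r^2 + 11*r*y + 30*y^2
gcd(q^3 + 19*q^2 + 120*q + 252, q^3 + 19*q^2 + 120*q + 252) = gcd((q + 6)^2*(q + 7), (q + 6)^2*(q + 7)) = q^3 + 19*q^2 + 120*q + 252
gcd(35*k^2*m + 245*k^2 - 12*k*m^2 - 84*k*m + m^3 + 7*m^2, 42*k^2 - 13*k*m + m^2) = 7*k - m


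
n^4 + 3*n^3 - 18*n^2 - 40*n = n*(n - 4)*(n + 2)*(n + 5)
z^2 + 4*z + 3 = (z + 1)*(z + 3)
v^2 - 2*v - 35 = (v - 7)*(v + 5)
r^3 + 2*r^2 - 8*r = r*(r - 2)*(r + 4)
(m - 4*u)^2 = m^2 - 8*m*u + 16*u^2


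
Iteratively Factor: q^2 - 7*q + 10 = (q - 5)*(q - 2)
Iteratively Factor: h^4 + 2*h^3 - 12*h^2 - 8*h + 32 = (h + 4)*(h^3 - 2*h^2 - 4*h + 8) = (h + 2)*(h + 4)*(h^2 - 4*h + 4) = (h - 2)*(h + 2)*(h + 4)*(h - 2)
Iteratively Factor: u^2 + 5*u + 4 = (u + 4)*(u + 1)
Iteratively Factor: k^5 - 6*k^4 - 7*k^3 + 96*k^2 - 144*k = (k - 4)*(k^4 - 2*k^3 - 15*k^2 + 36*k) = (k - 4)*(k - 3)*(k^3 + k^2 - 12*k) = k*(k - 4)*(k - 3)*(k^2 + k - 12) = k*(k - 4)*(k - 3)^2*(k + 4)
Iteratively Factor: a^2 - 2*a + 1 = (a - 1)*(a - 1)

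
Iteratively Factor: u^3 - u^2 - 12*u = (u + 3)*(u^2 - 4*u) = u*(u + 3)*(u - 4)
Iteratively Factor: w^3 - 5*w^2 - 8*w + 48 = (w - 4)*(w^2 - w - 12) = (w - 4)^2*(w + 3)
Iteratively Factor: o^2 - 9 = (o + 3)*(o - 3)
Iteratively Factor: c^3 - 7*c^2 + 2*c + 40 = (c - 4)*(c^2 - 3*c - 10) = (c - 4)*(c + 2)*(c - 5)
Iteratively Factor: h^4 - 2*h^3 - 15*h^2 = (h - 5)*(h^3 + 3*h^2) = h*(h - 5)*(h^2 + 3*h) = h^2*(h - 5)*(h + 3)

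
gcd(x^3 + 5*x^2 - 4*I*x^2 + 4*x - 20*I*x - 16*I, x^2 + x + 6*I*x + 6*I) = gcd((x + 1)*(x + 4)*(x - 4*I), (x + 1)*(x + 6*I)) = x + 1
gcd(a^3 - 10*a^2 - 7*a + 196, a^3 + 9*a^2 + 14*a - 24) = a + 4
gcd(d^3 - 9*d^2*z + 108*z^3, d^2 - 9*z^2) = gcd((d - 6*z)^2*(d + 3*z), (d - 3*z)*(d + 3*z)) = d + 3*z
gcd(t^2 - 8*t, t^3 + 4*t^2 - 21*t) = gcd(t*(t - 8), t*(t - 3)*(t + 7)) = t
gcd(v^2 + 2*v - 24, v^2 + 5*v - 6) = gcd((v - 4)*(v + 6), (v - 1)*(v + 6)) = v + 6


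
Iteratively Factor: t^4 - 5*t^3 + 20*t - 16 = (t + 2)*(t^3 - 7*t^2 + 14*t - 8) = (t - 4)*(t + 2)*(t^2 - 3*t + 2) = (t - 4)*(t - 1)*(t + 2)*(t - 2)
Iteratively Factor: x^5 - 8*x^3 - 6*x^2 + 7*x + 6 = (x - 1)*(x^4 + x^3 - 7*x^2 - 13*x - 6) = (x - 1)*(x + 2)*(x^3 - x^2 - 5*x - 3) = (x - 1)*(x + 1)*(x + 2)*(x^2 - 2*x - 3) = (x - 1)*(x + 1)^2*(x + 2)*(x - 3)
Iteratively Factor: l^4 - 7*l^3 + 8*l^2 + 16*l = (l)*(l^3 - 7*l^2 + 8*l + 16) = l*(l + 1)*(l^2 - 8*l + 16) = l*(l - 4)*(l + 1)*(l - 4)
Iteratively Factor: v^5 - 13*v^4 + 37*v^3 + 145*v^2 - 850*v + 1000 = (v - 5)*(v^4 - 8*v^3 - 3*v^2 + 130*v - 200) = (v - 5)^2*(v^3 - 3*v^2 - 18*v + 40) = (v - 5)^3*(v^2 + 2*v - 8) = (v - 5)^3*(v + 4)*(v - 2)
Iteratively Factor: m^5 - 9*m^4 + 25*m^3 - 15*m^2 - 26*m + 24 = (m + 1)*(m^4 - 10*m^3 + 35*m^2 - 50*m + 24) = (m - 3)*(m + 1)*(m^3 - 7*m^2 + 14*m - 8) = (m - 4)*(m - 3)*(m + 1)*(m^2 - 3*m + 2) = (m - 4)*(m - 3)*(m - 1)*(m + 1)*(m - 2)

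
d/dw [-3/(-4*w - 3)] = -12/(4*w + 3)^2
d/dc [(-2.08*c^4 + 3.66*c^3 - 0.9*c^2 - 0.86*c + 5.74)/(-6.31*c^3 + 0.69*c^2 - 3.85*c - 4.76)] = (13.1248*c^6 - 2.87039999999999*c^5 + 20.8704*c^4 + 0.568000000000001*c^3 + 60.4518*c^2 + 0.646800000000001*c + 26.1926)/(39.8161*c^6 - 8.7078*c^5 + 49.0631*c^4 + 54.7582*c^3 + 8.2537*c^2 + 36.652*c + 22.6576)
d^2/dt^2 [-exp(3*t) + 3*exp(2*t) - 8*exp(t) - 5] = (-9*exp(2*t) + 12*exp(t) - 8)*exp(t)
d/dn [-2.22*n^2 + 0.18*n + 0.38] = 0.18 - 4.44*n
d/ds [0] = 0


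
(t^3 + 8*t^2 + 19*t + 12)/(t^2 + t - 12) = (t^2 + 4*t + 3)/(t - 3)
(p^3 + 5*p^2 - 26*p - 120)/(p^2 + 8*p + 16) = (p^2 + p - 30)/(p + 4)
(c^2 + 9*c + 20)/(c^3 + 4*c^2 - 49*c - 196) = (c + 5)/(c^2 - 49)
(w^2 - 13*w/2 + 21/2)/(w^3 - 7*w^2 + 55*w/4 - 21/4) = 2/(2*w - 1)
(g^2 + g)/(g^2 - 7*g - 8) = g/(g - 8)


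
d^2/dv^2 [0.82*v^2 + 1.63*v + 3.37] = 1.64000000000000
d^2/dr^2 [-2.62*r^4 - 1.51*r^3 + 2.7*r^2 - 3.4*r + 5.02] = -31.44*r^2 - 9.06*r + 5.4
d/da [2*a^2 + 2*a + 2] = 4*a + 2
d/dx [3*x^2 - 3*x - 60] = 6*x - 3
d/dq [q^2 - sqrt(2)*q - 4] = 2*q - sqrt(2)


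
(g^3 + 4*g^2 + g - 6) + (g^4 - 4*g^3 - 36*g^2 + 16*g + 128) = g^4 - 3*g^3 - 32*g^2 + 17*g + 122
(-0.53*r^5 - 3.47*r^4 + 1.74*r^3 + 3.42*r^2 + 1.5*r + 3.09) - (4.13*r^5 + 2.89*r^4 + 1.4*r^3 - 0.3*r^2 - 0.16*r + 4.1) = -4.66*r^5 - 6.36*r^4 + 0.34*r^3 + 3.72*r^2 + 1.66*r - 1.01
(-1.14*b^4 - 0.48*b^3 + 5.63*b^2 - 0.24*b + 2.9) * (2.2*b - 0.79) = -2.508*b^5 - 0.1554*b^4 + 12.7652*b^3 - 4.9757*b^2 + 6.5696*b - 2.291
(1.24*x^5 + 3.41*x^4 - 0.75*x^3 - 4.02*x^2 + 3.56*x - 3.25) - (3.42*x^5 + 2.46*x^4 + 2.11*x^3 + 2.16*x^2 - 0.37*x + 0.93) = -2.18*x^5 + 0.95*x^4 - 2.86*x^3 - 6.18*x^2 + 3.93*x - 4.18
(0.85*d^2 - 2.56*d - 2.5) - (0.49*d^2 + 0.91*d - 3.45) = 0.36*d^2 - 3.47*d + 0.95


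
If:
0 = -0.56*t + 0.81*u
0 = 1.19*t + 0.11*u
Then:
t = 0.00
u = 0.00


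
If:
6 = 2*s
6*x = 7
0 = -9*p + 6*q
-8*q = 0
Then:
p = 0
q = 0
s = 3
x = 7/6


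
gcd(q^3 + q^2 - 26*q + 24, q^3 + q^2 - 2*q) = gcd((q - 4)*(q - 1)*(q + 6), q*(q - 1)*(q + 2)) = q - 1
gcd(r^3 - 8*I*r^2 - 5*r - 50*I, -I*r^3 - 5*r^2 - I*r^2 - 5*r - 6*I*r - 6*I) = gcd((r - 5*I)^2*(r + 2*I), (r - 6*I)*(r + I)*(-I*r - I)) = 1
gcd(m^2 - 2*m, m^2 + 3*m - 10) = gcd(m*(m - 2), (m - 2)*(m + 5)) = m - 2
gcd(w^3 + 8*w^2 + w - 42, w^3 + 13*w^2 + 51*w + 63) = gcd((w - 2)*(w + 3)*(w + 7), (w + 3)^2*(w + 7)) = w^2 + 10*w + 21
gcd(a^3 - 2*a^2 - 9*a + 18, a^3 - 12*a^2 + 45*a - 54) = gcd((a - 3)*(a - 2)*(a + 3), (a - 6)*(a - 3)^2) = a - 3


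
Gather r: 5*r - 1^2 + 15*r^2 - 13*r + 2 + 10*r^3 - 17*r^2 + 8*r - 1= 10*r^3 - 2*r^2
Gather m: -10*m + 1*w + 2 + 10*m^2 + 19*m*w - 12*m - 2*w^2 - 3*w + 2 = 10*m^2 + m*(19*w - 22) - 2*w^2 - 2*w + 4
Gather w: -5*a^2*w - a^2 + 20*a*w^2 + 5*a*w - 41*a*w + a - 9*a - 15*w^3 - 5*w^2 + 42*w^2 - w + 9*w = -a^2 - 8*a - 15*w^3 + w^2*(20*a + 37) + w*(-5*a^2 - 36*a + 8)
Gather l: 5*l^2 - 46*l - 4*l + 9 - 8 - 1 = 5*l^2 - 50*l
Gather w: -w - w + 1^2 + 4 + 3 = 8 - 2*w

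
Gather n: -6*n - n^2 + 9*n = -n^2 + 3*n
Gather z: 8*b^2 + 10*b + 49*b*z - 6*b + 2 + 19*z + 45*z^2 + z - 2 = 8*b^2 + 4*b + 45*z^2 + z*(49*b + 20)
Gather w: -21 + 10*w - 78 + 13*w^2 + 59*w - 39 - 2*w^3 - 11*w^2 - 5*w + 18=-2*w^3 + 2*w^2 + 64*w - 120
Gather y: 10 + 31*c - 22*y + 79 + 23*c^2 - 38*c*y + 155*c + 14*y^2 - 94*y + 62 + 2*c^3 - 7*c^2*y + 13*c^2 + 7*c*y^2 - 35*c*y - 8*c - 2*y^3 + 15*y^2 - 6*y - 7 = 2*c^3 + 36*c^2 + 178*c - 2*y^3 + y^2*(7*c + 29) + y*(-7*c^2 - 73*c - 122) + 144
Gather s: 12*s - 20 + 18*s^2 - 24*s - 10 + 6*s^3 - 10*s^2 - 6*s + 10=6*s^3 + 8*s^2 - 18*s - 20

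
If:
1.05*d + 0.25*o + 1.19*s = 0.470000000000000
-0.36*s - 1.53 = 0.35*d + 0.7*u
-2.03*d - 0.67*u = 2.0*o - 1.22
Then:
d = -6.64728532922603*u - 14.901809780516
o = 6.41199460916442*u + 15.7353369272237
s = 4.51819407008086*u + 10.2378706199461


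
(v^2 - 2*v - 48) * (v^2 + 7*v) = v^4 + 5*v^3 - 62*v^2 - 336*v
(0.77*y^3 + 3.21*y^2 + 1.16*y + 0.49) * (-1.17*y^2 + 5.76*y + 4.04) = -0.9009*y^5 + 0.6795*y^4 + 20.2432*y^3 + 19.0767*y^2 + 7.5088*y + 1.9796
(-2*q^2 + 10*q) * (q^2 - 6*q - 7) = -2*q^4 + 22*q^3 - 46*q^2 - 70*q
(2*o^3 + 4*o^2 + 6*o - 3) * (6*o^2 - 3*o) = 12*o^5 + 18*o^4 + 24*o^3 - 36*o^2 + 9*o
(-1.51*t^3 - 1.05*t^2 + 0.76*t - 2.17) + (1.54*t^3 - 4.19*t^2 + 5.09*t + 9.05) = 0.03*t^3 - 5.24*t^2 + 5.85*t + 6.88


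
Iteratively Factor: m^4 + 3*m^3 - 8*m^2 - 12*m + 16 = (m - 1)*(m^3 + 4*m^2 - 4*m - 16) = (m - 1)*(m + 2)*(m^2 + 2*m - 8) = (m - 1)*(m + 2)*(m + 4)*(m - 2)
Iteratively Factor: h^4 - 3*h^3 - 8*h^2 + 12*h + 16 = (h - 4)*(h^3 + h^2 - 4*h - 4) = (h - 4)*(h + 2)*(h^2 - h - 2) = (h - 4)*(h - 2)*(h + 2)*(h + 1)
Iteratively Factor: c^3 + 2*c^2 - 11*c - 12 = (c - 3)*(c^2 + 5*c + 4) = (c - 3)*(c + 4)*(c + 1)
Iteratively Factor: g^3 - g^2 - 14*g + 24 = (g - 2)*(g^2 + g - 12) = (g - 3)*(g - 2)*(g + 4)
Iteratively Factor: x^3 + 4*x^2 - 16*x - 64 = (x - 4)*(x^2 + 8*x + 16) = (x - 4)*(x + 4)*(x + 4)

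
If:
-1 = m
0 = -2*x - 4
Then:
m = -1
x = -2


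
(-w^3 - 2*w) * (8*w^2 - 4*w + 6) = -8*w^5 + 4*w^4 - 22*w^3 + 8*w^2 - 12*w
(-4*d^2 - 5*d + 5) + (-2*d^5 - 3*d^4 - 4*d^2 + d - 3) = -2*d^5 - 3*d^4 - 8*d^2 - 4*d + 2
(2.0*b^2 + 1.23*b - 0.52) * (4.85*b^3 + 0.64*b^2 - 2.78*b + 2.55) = 9.7*b^5 + 7.2455*b^4 - 7.2948*b^3 + 1.3478*b^2 + 4.5821*b - 1.326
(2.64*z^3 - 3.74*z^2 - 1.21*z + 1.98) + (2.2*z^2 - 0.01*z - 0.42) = 2.64*z^3 - 1.54*z^2 - 1.22*z + 1.56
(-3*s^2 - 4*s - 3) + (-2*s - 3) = -3*s^2 - 6*s - 6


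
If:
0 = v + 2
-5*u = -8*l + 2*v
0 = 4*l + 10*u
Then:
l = -2/5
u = 4/25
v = -2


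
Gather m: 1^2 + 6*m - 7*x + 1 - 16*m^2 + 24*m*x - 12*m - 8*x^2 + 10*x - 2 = -16*m^2 + m*(24*x - 6) - 8*x^2 + 3*x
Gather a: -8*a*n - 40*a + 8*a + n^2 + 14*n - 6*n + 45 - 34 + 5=a*(-8*n - 32) + n^2 + 8*n + 16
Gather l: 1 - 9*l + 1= 2 - 9*l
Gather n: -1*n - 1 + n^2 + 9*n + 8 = n^2 + 8*n + 7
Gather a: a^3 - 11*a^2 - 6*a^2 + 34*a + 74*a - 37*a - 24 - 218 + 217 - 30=a^3 - 17*a^2 + 71*a - 55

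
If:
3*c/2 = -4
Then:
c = -8/3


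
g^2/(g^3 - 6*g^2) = 1/(g - 6)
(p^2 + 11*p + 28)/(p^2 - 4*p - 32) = (p + 7)/(p - 8)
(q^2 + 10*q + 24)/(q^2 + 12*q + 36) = (q + 4)/(q + 6)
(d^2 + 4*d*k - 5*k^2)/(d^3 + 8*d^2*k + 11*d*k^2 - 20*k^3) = 1/(d + 4*k)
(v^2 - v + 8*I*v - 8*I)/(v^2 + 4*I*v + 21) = (v^2 - v + 8*I*v - 8*I)/(v^2 + 4*I*v + 21)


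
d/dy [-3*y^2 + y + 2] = 1 - 6*y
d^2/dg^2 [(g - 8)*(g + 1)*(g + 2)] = 6*g - 10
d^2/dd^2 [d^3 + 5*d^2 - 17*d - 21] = 6*d + 10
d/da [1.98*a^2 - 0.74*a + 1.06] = 3.96*a - 0.74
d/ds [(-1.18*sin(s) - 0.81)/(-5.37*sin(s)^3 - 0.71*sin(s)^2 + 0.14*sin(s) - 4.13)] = (-12.6732*sin(s)^3 - 13.8869*sin(s)^2 - 1.1502*sin(s) + 4.9868)*cos(s)/(28.8369*sin(s)^6 + 7.6254*sin(s)^5 - 0.9995*sin(s)^4 + 44.1574*sin(s)^3 + 5.8842*sin(s)^2 - 1.1564*sin(s) + 17.0569)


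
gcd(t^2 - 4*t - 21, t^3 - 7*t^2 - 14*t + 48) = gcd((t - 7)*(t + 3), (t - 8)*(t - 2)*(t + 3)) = t + 3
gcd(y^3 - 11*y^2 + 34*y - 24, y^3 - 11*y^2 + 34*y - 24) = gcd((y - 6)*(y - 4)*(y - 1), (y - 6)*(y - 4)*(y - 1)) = y^3 - 11*y^2 + 34*y - 24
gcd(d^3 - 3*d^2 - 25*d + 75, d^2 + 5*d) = d + 5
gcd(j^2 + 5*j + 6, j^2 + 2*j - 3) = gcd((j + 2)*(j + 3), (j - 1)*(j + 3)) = j + 3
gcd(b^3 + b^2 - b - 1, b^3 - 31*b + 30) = b - 1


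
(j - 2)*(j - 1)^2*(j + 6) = j^4 + 2*j^3 - 19*j^2 + 28*j - 12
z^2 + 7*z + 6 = (z + 1)*(z + 6)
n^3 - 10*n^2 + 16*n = n*(n - 8)*(n - 2)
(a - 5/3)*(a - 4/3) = a^2 - 3*a + 20/9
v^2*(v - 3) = v^3 - 3*v^2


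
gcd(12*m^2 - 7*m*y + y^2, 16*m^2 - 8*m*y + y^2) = -4*m + y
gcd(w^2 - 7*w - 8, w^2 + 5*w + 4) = w + 1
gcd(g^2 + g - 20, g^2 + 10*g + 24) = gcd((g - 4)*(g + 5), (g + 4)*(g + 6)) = 1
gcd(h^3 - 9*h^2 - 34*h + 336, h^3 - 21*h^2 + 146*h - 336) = h^2 - 15*h + 56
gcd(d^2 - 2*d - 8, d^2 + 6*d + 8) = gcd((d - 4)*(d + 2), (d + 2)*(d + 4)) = d + 2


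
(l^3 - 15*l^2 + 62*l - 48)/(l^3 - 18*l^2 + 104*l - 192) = (l - 1)/(l - 4)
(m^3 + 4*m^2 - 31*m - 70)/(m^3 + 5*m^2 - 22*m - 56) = (m - 5)/(m - 4)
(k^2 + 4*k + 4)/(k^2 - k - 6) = (k + 2)/(k - 3)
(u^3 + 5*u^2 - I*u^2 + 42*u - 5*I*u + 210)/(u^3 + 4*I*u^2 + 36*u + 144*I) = (u^2 + u*(5 - 7*I) - 35*I)/(u^2 - 2*I*u + 24)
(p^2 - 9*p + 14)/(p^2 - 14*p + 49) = (p - 2)/(p - 7)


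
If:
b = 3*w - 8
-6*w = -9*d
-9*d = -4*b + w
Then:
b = 56/5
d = 64/15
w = 32/5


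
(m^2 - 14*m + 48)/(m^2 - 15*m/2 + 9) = 2*(m - 8)/(2*m - 3)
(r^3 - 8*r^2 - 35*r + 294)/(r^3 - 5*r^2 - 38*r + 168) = (r - 7)/(r - 4)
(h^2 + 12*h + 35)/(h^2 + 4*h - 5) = (h + 7)/(h - 1)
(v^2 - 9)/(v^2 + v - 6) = (v - 3)/(v - 2)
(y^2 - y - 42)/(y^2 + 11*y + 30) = (y - 7)/(y + 5)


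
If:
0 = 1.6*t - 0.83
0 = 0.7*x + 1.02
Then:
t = 0.52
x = -1.46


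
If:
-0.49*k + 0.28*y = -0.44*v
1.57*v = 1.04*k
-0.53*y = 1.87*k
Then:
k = 0.00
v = 0.00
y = 0.00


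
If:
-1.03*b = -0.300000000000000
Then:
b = 0.29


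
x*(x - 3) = x^2 - 3*x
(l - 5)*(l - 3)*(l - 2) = l^3 - 10*l^2 + 31*l - 30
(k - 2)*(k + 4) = k^2 + 2*k - 8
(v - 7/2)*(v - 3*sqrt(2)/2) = v^2 - 7*v/2 - 3*sqrt(2)*v/2 + 21*sqrt(2)/4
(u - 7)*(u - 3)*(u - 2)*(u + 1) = u^4 - 11*u^3 + 29*u^2 - u - 42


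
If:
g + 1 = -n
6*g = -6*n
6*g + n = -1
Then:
No Solution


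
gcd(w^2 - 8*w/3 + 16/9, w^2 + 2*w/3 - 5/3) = 1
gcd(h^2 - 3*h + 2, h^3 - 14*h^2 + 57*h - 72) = 1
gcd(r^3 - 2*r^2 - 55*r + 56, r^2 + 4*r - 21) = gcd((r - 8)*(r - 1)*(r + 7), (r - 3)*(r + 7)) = r + 7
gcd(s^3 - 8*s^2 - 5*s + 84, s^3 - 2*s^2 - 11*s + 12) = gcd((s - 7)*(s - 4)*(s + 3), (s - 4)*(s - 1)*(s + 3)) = s^2 - s - 12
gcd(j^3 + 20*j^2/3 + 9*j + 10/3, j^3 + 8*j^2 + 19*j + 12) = j + 1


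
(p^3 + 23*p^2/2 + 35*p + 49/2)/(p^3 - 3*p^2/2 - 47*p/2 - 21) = (p + 7)/(p - 6)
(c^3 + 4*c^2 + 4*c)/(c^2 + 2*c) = c + 2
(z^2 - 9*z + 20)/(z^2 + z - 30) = (z - 4)/(z + 6)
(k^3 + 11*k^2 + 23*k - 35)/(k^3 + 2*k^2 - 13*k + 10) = (k + 7)/(k - 2)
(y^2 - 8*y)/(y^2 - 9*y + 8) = y/(y - 1)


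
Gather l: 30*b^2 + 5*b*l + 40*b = 30*b^2 + 5*b*l + 40*b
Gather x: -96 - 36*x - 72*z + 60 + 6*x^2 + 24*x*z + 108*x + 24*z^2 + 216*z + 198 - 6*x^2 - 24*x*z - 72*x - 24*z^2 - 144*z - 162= 0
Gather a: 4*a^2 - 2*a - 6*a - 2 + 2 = 4*a^2 - 8*a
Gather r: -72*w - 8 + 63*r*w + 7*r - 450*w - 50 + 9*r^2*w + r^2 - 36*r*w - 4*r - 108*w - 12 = r^2*(9*w + 1) + r*(27*w + 3) - 630*w - 70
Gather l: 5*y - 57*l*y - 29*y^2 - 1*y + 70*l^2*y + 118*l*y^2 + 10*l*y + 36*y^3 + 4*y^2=70*l^2*y + l*(118*y^2 - 47*y) + 36*y^3 - 25*y^2 + 4*y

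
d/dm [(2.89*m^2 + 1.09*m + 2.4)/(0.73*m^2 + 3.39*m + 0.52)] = (9.0014*m^2 - 0.498399999999999*m - 7.5692)/(0.5329*m^4 + 4.9494*m^3 + 12.2513*m^2 + 3.5256*m + 0.2704)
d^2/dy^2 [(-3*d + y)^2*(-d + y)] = -14*d + 6*y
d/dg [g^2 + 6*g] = 2*g + 6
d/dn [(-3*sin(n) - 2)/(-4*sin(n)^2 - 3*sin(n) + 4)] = (-16*sin(n) + 6*cos(2*n) - 24)*cos(n)/(3*sin(n) - 4*cos(n)^2)^2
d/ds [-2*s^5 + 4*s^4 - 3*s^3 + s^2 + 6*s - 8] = -10*s^4 + 16*s^3 - 9*s^2 + 2*s + 6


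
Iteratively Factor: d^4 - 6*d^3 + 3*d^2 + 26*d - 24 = (d - 3)*(d^3 - 3*d^2 - 6*d + 8) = (d - 3)*(d - 1)*(d^2 - 2*d - 8) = (d - 3)*(d - 1)*(d + 2)*(d - 4)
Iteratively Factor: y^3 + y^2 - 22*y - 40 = (y + 2)*(y^2 - y - 20) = (y - 5)*(y + 2)*(y + 4)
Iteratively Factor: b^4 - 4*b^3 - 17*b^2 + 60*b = (b - 5)*(b^3 + b^2 - 12*b) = (b - 5)*(b + 4)*(b^2 - 3*b) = (b - 5)*(b - 3)*(b + 4)*(b)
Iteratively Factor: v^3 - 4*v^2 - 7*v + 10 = (v + 2)*(v^2 - 6*v + 5) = (v - 1)*(v + 2)*(v - 5)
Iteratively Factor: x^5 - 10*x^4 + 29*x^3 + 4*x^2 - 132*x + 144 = (x - 3)*(x^4 - 7*x^3 + 8*x^2 + 28*x - 48) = (x - 3)*(x - 2)*(x^3 - 5*x^2 - 2*x + 24) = (x - 3)^2*(x - 2)*(x^2 - 2*x - 8) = (x - 3)^2*(x - 2)*(x + 2)*(x - 4)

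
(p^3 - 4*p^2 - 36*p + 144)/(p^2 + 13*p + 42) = (p^2 - 10*p + 24)/(p + 7)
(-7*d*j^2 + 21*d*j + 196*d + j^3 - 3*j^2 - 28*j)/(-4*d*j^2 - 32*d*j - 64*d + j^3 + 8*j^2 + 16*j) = (7*d*j - 49*d - j^2 + 7*j)/(4*d*j + 16*d - j^2 - 4*j)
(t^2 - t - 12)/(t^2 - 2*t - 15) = (t - 4)/(t - 5)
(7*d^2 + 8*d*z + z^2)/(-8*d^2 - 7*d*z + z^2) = (7*d + z)/(-8*d + z)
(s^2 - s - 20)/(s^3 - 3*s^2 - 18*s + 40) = 1/(s - 2)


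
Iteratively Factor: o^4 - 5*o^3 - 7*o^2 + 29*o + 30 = (o + 1)*(o^3 - 6*o^2 - o + 30) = (o - 5)*(o + 1)*(o^2 - o - 6) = (o - 5)*(o - 3)*(o + 1)*(o + 2)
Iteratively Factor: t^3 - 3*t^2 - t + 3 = (t - 3)*(t^2 - 1) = (t - 3)*(t + 1)*(t - 1)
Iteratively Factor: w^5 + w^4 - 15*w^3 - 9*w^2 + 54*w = (w + 3)*(w^4 - 2*w^3 - 9*w^2 + 18*w) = (w - 2)*(w + 3)*(w^3 - 9*w) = (w - 2)*(w + 3)^2*(w^2 - 3*w) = (w - 3)*(w - 2)*(w + 3)^2*(w)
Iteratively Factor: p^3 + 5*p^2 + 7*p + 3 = (p + 1)*(p^2 + 4*p + 3) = (p + 1)*(p + 3)*(p + 1)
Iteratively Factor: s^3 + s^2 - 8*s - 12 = (s + 2)*(s^2 - s - 6) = (s + 2)^2*(s - 3)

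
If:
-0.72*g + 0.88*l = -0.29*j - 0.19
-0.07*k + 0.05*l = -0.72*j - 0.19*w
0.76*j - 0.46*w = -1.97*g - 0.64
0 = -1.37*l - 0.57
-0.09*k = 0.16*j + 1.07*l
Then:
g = -0.16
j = 0.20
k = 4.59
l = -0.42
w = 1.03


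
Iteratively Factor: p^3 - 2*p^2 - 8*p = (p - 4)*(p^2 + 2*p) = (p - 4)*(p + 2)*(p)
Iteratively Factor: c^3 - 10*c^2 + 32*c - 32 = (c - 4)*(c^2 - 6*c + 8) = (c - 4)^2*(c - 2)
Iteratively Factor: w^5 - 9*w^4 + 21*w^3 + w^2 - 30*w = (w)*(w^4 - 9*w^3 + 21*w^2 + w - 30) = w*(w - 5)*(w^3 - 4*w^2 + w + 6) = w*(w - 5)*(w + 1)*(w^2 - 5*w + 6) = w*(w - 5)*(w - 3)*(w + 1)*(w - 2)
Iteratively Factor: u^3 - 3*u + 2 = (u + 2)*(u^2 - 2*u + 1) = (u - 1)*(u + 2)*(u - 1)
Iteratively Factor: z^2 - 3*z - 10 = (z - 5)*(z + 2)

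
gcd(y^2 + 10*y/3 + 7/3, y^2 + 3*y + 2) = y + 1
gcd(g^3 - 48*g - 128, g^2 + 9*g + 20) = g + 4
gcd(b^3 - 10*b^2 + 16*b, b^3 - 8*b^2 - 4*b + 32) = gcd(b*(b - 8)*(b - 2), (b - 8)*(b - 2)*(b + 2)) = b^2 - 10*b + 16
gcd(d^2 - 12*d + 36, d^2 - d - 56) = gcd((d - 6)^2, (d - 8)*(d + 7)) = 1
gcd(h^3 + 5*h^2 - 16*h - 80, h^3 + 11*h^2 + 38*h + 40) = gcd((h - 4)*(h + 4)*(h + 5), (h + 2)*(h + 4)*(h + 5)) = h^2 + 9*h + 20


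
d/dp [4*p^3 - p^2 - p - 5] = 12*p^2 - 2*p - 1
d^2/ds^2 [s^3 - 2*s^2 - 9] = 6*s - 4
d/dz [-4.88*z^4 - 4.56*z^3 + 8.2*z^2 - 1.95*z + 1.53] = -19.52*z^3 - 13.68*z^2 + 16.4*z - 1.95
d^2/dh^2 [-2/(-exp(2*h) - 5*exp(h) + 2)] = 2*(2*(2*exp(h) + 5)^2*exp(h) - (4*exp(h) + 5)*(exp(2*h) + 5*exp(h) - 2))*exp(h)/(exp(2*h) + 5*exp(h) - 2)^3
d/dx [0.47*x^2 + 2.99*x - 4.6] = 0.94*x + 2.99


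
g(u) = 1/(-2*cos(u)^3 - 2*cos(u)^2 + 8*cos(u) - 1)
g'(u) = (-6*sin(u)*cos(u)^2 - 4*sin(u)*cos(u) + 8*sin(u))/(-2*cos(u)^3 - 2*cos(u)^2 + 8*cos(u) - 1)^2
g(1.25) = 0.79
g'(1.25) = 3.67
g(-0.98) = 0.40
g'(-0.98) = -0.52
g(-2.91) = -0.11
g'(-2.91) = -0.02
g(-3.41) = -0.11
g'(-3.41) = 0.02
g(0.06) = 0.33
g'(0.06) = -0.01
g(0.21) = 0.33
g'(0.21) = -0.04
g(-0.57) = 0.32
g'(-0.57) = -0.02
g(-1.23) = 0.73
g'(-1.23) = -2.98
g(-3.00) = -0.11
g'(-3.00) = -0.01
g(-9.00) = -0.12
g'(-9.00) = -0.04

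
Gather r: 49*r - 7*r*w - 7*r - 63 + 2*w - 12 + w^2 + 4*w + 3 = r*(42 - 7*w) + w^2 + 6*w - 72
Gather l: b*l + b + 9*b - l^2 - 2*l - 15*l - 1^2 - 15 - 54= 10*b - l^2 + l*(b - 17) - 70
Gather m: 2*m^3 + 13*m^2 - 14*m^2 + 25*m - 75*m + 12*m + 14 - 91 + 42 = 2*m^3 - m^2 - 38*m - 35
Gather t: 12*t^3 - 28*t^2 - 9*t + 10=12*t^3 - 28*t^2 - 9*t + 10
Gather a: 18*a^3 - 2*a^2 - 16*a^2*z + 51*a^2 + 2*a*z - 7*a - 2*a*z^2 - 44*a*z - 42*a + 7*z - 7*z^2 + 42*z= 18*a^3 + a^2*(49 - 16*z) + a*(-2*z^2 - 42*z - 49) - 7*z^2 + 49*z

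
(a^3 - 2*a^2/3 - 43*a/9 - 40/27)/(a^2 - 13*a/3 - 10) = (9*a^2 - 21*a - 8)/(9*(a - 6))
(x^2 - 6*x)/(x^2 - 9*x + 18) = x/(x - 3)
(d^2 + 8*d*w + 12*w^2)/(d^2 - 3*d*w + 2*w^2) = (d^2 + 8*d*w + 12*w^2)/(d^2 - 3*d*w + 2*w^2)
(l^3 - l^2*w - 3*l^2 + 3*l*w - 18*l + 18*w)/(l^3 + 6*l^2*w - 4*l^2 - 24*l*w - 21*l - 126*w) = (l^2 - l*w - 6*l + 6*w)/(l^2 + 6*l*w - 7*l - 42*w)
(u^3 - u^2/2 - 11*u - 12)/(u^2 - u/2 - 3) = (u^2 - 2*u - 8)/(u - 2)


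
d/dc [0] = 0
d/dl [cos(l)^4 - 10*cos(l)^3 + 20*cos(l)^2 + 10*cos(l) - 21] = 2*(-2*cos(l)^3 + 15*cos(l)^2 - 20*cos(l) - 5)*sin(l)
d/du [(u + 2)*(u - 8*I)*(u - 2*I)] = 3*u^2 + u*(4 - 20*I) - 16 - 20*I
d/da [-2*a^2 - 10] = -4*a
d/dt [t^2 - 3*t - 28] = 2*t - 3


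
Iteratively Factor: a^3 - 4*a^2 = (a)*(a^2 - 4*a) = a*(a - 4)*(a)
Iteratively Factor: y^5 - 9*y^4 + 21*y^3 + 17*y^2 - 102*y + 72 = (y - 3)*(y^4 - 6*y^3 + 3*y^2 + 26*y - 24) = (y - 3)*(y + 2)*(y^3 - 8*y^2 + 19*y - 12) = (y - 3)*(y - 1)*(y + 2)*(y^2 - 7*y + 12) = (y - 3)^2*(y - 1)*(y + 2)*(y - 4)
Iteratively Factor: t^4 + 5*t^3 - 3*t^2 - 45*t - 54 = (t - 3)*(t^3 + 8*t^2 + 21*t + 18) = (t - 3)*(t + 3)*(t^2 + 5*t + 6) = (t - 3)*(t + 3)^2*(t + 2)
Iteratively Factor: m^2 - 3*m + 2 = (m - 1)*(m - 2)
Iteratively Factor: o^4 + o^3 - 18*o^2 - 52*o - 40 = (o - 5)*(o^3 + 6*o^2 + 12*o + 8) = (o - 5)*(o + 2)*(o^2 + 4*o + 4) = (o - 5)*(o + 2)^2*(o + 2)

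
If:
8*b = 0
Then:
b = 0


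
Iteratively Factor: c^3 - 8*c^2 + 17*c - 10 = (c - 5)*(c^2 - 3*c + 2) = (c - 5)*(c - 2)*(c - 1)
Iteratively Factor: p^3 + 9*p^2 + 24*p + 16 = (p + 1)*(p^2 + 8*p + 16) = (p + 1)*(p + 4)*(p + 4)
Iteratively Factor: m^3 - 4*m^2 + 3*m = (m - 3)*(m^2 - m) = m*(m - 3)*(m - 1)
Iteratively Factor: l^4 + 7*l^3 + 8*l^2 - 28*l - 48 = (l + 4)*(l^3 + 3*l^2 - 4*l - 12) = (l + 3)*(l + 4)*(l^2 - 4) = (l + 2)*(l + 3)*(l + 4)*(l - 2)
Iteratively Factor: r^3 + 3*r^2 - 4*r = (r - 1)*(r^2 + 4*r) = (r - 1)*(r + 4)*(r)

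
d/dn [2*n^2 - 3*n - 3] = 4*n - 3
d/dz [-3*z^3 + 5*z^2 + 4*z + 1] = -9*z^2 + 10*z + 4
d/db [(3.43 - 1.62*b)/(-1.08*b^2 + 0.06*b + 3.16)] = (-1.7496*b^2 + 7.4088*b - 5.325)/(1.1664*b^4 - 0.1296*b^3 - 6.822*b^2 + 0.3792*b + 9.9856)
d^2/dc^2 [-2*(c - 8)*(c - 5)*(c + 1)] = 48 - 12*c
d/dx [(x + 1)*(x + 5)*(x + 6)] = 3*x^2 + 24*x + 41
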